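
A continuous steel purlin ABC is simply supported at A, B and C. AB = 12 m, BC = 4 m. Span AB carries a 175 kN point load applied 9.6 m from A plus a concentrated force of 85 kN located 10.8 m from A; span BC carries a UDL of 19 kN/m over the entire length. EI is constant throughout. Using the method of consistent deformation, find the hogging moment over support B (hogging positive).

Take M_B as the redundant. Released structure: two simple spans AB and BC with a hinge at B.
Discontinuity in slope at B on the released structure — sum the simple-span end rotations:
  span AB: point load 175 at a = 9.6: Pab(L + a)/(6LEI) = 1210/EI
  span AB: point load 85 at a = 10.8: Pab(L + a)/(6LEI) = 348.8/EI
  span BC: UDL 19: wL³/(24EI) = 50.67/EI
  relative rotation θ_0 = (1558 + 50.67)/EI = 1609/EI
A unit hogging moment at B produces rotation L₁/(3EI) + L₂/(3EI) = 5.333/EI.
Slope continuity at B: θ_0 = M_B·5.333/EI, so M_B = 1609/5.333 = 301.7 kN·m (hogging).

M_B = 301.7 kN·m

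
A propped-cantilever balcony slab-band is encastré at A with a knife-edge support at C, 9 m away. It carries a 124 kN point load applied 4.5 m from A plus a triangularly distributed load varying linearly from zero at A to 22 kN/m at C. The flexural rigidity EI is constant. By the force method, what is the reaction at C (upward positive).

Release the roller at C. Primary structure: cantilever fixed at A.
Primary-structure tip deflection at C by superposition:
  point load 124 at a = 4.5: Pa²(3L − a)/(6EI) = 9416/EI
  triangular load, peak 22 at the free end: 11w₀L⁴/(120EI) = 13231/EI
  δ_0 = 22648/EI
Flexibility coefficient — unit upward force at C: δ_{CC} = L³/(3EI) = 243/EI.
The prop prevents deflection at C: R_C = δ_0/δ_{CC} = 22648/243 = 93.2 kN.

R_C = 93.2 kN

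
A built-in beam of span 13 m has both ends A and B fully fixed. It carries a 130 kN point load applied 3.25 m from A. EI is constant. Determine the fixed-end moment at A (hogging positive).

M_A = 237.7 kN·m

Take the two fixed-end moments M_A, M_B as redundants; the released structure is the simple span AB.
End rotations of the released simple span under the applied load (×1/EI):
  at A: point load 130 at a = 3.25: Pab(L + b)/(6LEI) = 1201/EI
  at B: point load 130 at a = 3.25: Pab(L + a)/(6LEI) = 858.2/EI
  θ_A0 = 1201/EI,  θ_B0 = 858.2/EI
Flexibility coefficients: a unit moment at one end gives L/(3EI) there and L/(6EI) at the far end, so f₁₁ = f₂₂ = 4.333/EI and f₁₂ = f₂₁ = 2.167/EI.
Compatibility — zero rotation at each built-in end:
  4.333 M_A + 2.167 M_B = 1201
  2.167 M_A + 4.333 M_B = 858.2
Solving the pair gives M_A = 237.7 kN·m and M_B = 79.22 kN·m (hogging).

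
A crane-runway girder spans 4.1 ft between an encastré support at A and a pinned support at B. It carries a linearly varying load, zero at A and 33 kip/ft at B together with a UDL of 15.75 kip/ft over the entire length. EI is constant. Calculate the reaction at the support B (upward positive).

R_B = 61.42 kip

Remove the prop at B; the released (primary) structure is a cantilever built in at A.
Deflection at B on the released cantilever, summing each load's contribution:
  triangular load, peak 33 at the free end: 11w₀L⁴/(120EI) = 854.8/EI
  UDL 15.75: wL⁴/(8EI) = 556.3/EI
  δ_0 = 1411/EI
Tip deflection under a unit load at B: L³/(3EI) = 22.97/EI.
Compatibility at B: δ_0 − R_B·δ_{BB} = 0, so R_B = 1411/22.97 = 61.42 kip.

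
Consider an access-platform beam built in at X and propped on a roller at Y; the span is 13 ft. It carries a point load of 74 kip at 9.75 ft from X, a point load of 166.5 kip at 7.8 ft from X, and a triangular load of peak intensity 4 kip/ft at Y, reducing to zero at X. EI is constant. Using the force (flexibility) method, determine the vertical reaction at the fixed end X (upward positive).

Release the roller at Y. Primary structure: cantilever fixed at X.
Deflection at Y on the released cantilever, summing each load's contribution:
  point load 74 at a = 9.75: Pa²(3L − a)/(6EI) = 34294/EI
  point load 166.5 at a = 7.8: Pa²(3L − a)/(6EI) = 52675/EI
  triangular load, peak 4 at the free end: 11w₀L⁴/(120EI) = 10472/EI
  δ_0 = 97441/EI
Flexibility coefficient — unit upward force at Y: δ_{YY} = L³/(3EI) = 732.3/EI.
Compatibility at Y: δ_0 − R_Y·δ_{YY} = 0, so R_Y = 97441/732.3 = 133.1 kip.
Vertical equilibrium: R_X = ΣP − R_Y = 266.5 − 133.1 = 133.4 kip.

R_X = 133.4 kip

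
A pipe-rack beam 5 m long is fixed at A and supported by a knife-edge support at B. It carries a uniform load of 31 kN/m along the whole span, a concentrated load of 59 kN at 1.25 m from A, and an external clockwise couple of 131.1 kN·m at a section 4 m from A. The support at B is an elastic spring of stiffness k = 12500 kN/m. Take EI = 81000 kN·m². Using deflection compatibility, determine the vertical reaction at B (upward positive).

R_B = 87.37 kN

Take the reaction at B as the redundant and release it; the primary structure is a cantilever fixed at A.
Primary-structure tip deflection at B by superposition:
  UDL 31: wL⁴/(8EI) = 2422/EI
  point load 59 at a = 1.25: Pa²(3L − a)/(6EI) = 211.3/EI
  clockwise couple 131.1 at a = 4: M₀a(2L − a)/(2EI) = 1573/EI
  δ_0 = 4206/EI
Flexibility coefficient — unit upward force at B: δ_{BB} = L³/(3EI) = 41.67/EI.
With EI = 81000 kN·m²: δ_0 = 0.05193 m and δ_{BB} = 0.000514 m/kN.
Compatibility — the spring shortens by R_B/k under the reaction it provides: δ_0 − R_B·δ_{BB} = R_B/k. With 1/k = 0.00008 m/kN, R_B = δ_0 / (δ_{BB} + 1/k) = 0.05193 / (0.000514 + 0.00008) = 87.37 kN.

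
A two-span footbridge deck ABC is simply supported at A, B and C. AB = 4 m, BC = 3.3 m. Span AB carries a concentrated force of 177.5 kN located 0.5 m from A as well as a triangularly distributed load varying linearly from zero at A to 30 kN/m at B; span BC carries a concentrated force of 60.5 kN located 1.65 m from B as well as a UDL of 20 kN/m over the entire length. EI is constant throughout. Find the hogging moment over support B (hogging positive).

Take M_B as the redundant. Released structure: two simple spans AB and BC with a hinge at B.
Discontinuity in slope at B on the released structure — sum the simple-span end rotations:
  span AB: point load 177.5 at a = 0.5: Pab(L + a)/(6LEI) = 58.24/EI
  span AB: triangular load, peak 30: w₀L³/(45EI) = 42.67/EI
  span BC: point load 60.5 at a = 1.65: Pab(L + b)/(6LEI) = 41.18/EI
  span BC: UDL 20: wL³/(24EI) = 29.95/EI
  relative rotation θ_0 = (100.9 + 71.13)/EI = 172/EI
A unit hogging moment at B produces rotation L₁/(3EI) + L₂/(3EI) = 2.433/EI.
Slope continuity at B: θ_0 = M_B·2.433/EI, so M_B = 172/2.433 = 70.7 kN·m (hogging).

M_B = 70.7 kN·m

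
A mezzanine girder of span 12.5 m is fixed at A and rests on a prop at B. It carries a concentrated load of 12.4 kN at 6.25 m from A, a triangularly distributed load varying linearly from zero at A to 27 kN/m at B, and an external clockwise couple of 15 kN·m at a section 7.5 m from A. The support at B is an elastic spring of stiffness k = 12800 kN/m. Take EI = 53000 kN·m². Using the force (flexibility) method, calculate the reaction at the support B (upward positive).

R_B = 97.58 kN

Release the roller at B. Primary structure: cantilever fixed at A.
Primary-structure tip deflection at B by superposition:
  point load 12.4 at a = 6.25: Pa²(3L − a)/(6EI) = 2523/EI
  triangular load, peak 27 at the free end: 11w₀L⁴/(120EI) = 60425/EI
  clockwise couple 15 at a = 7.5: M₀a(2L − a)/(2EI) = 984.4/EI
  δ_0 = 63932/EI
Flexibility coefficient — unit upward force at B: δ_{BB} = L³/(3EI) = 651/EI.
With EI = 53000 kN·m²: δ_0 = 1.2063 m and δ_{BB} = 0.012284 m/kN.
Compatibility — the spring shortens by R_B/k under the reaction it provides: δ_0 − R_B·δ_{BB} = R_B/k. With 1/k = 0.000078 m/kN, R_B = δ_0 / (δ_{BB} + 1/k) = 1.2063 / (0.012284 + 0.000078) = 97.58 kN.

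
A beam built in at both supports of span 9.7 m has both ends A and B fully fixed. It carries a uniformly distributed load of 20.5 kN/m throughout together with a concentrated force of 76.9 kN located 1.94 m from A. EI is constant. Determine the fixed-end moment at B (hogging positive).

Release both end moments; the primary structure is a simply-supported span AB with redundants M_A and M_B.
Simple-span end rotations at A and B under the given loads:
  at A: UDL 20.5: wL³/(24EI) = 779.6/EI
  at B: UDL 20.5: wL³/(24EI) = 779.6/EI
  at A: point load 76.9 at a = 1.94: Pab(L + b)/(6LEI) = 347.3/EI
  at B: point load 76.9 at a = 1.94: Pab(L + a)/(6LEI) = 231.5/EI
  θ_A0 = 1127/EI,  θ_B0 = 1011/EI
Flexibility coefficients: a unit moment at one end gives L/(3EI) there and L/(6EI) at the far end, so f₁₁ = f₂₂ = 3.233/EI and f₁₂ = f₂₁ = 1.617/EI.
Compatibility — zero rotation at each built-in end:
  3.233 M_A + 1.617 M_B = 1127
  1.617 M_A + 3.233 M_B = 1011
Solving the pair gives M_A = 256.2 kN·m and M_B = 184.6 kN·m (hogging).

M_B = 184.6 kN·m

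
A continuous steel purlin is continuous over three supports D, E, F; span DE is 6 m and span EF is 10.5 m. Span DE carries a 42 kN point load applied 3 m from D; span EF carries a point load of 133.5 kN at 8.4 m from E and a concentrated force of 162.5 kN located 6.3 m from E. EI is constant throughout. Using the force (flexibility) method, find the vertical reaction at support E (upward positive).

Take M_E as the redundant. Released structure: two simple spans DE and EF with a hinge at E.
Rotations at E on the released spans (each span's end-slope, ×1/EI):
  span DE: point load 42 at a = 3: Pab(L + a)/(6LEI) = 94.5/EI
  span EF: point load 133.5 at a = 8.4: Pab(L + b)/(6LEI) = 471/EI
  span EF: point load 162.5 at a = 6.3: Pab(L + b)/(6LEI) = 1003/EI
  relative rotation θ_0 = (94.5 + 1474)/EI = 1569/EI
A unit hogging moment at E produces rotation L₁/(3EI) + L₂/(3EI) = 5.5/EI.
Slope continuity at E: θ_0 = M_E·5.5/EI, so M_E = 1569/5.5 = 285.2 kN·m (hogging).
Span DE, ΣM about D with M_E applied at E: R_E^{DE}·6 = 126 + 285.2, so R_E^{DE} = 68.54 kN and R_D = 42 − 68.54 = -26.54 kN.
Span EF, ΣM about F: R_E^{EF}·10.5 = 962.9 + 285.2, so R_E^{EF} = 118.9 kN and R_F = 296 − 118.9 = 177.1 kN.
R_E = 68.54 + 118.9 = 187.4 kN.

R_E = 187.4 kN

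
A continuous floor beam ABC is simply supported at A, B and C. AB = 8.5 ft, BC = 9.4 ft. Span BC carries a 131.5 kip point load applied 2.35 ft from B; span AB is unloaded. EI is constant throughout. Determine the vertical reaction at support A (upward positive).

Insert a hinge at B; M_B is the redundant, and each span becomes simply supported.
Discontinuity in slope at B on the released structure — sum the simple-span end rotations:
  span BC: point load 131.5 at a = 2.35: Pab(L + b)/(6LEI) = 635.4/EI
  relative rotation θ_0 = (0 + 635.4)/EI = 635.4/EI
A unit hogging moment at B produces rotation L₁/(3EI) + L₂/(3EI) = 5.967/EI.
Compatibility: M_B·(L₁+L₂)/(3EI) = θ_0, giving M_B = 106.5 kip·ft (hogging).
Span AB, ΣM about A with M_B applied at B: R_B^{AB}·8.5 = 0 + 106.5, so R_B^{AB} = 12.53 kip and R_A = 0 − 12.53 = -12.53 kip.

R_A = -12.53 kip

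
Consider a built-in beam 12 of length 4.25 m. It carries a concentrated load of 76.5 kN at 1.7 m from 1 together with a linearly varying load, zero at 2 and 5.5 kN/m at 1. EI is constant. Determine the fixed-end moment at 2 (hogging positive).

M_2 = 34.52 kN·m

Take the two fixed-end moments M_1, M_2 as redundants; the released structure is the simple span 12.
Simple-span end rotations at 1 and 2 under the given loads:
  at 1: point load 76.5 at a = 1.7: Pab(L + b)/(6LEI) = 88.43/EI
  at 2: point load 76.5 at a = 1.7: Pab(L + a)/(6LEI) = 77.38/EI
  at 1: triangular load, peak 5.5: w₀L³/(45EI) = 9.382/EI
  at 2: triangular load, peak 5.5: 7w₀L³/(360EI) = 8.21/EI
  θ_10 = 97.82/EI,  θ_20 = 85.59/EI
Flexibility coefficients: a unit moment at one end gives L/(3EI) there and L/(6EI) at the far end, so f₁₁ = f₂₂ = 1.417/EI and f₁₂ = f₂₁ = 0.7083/EI.
Compatibility — zero rotation at each built-in end:
  1.417 M_1 + 0.7083 M_2 = 97.82
  0.7083 M_1 + 1.417 M_2 = 85.59
Solving the pair gives M_1 = 51.79 kN·m and M_2 = 34.52 kN·m (hogging).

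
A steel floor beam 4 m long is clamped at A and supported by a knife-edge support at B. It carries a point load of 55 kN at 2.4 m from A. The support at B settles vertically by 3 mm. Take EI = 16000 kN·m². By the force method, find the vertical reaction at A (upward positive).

R_A = 33.49 kN

Choose R_B as the redundant. The primary structure is the cantilever fixed at A.
Free-end deflection of the primary structure under the applied loading (downward +):
  point load 55 at a = 2.4: Pa²(3L − a)/(6EI) = 506.9/EI
Flexibility coefficient — unit upward force at B: δ_{BB} = L³/(3EI) = 21.33/EI.
With EI = 16000 kN·m²: δ_0 = 0.03168 m and δ_{BB} = 0.001333 m/kN.
Compatibility — the beam at B must follow the support down by 0.003 m: δ_0 − R_B·δ_{BB} = 0.003, so R_B = (0.03168 − 0.003)/0.001333 = 21.51 kN.
Vertical equilibrium: R_A = ΣP − R_B = 55 − 21.51 = 33.49 kN.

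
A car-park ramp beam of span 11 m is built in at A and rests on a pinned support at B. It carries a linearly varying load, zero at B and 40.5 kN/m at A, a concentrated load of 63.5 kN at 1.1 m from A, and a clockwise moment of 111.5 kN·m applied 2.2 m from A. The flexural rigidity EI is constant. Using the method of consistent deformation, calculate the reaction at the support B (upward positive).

R_B = 50.94 kN

Release the roller at B. Primary structure: cantilever fixed at A.
Downward deflection at the released point B due to the loads:
  triangular load, peak 40.5 at the fixed end: w₀L⁴/(30EI) = 19765/EI
  point load 63.5 at a = 1.1: Pa²(3L − a)/(6EI) = 408.5/EI
  clockwise couple 111.5 at a = 2.2: M₀a(2L − a)/(2EI) = 2428/EI
  δ_0 = 22602/EI
Tip deflection under a unit load at B: L³/(3EI) = 443.7/EI.
The prop prevents deflection at B: R_B = δ_0/δ_{BB} = 22602/443.7 = 50.94 kN.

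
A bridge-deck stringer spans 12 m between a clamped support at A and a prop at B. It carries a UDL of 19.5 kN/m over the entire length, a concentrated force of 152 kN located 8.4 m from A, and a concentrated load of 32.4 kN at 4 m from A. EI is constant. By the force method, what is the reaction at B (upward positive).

Choose R_B as the redundant. The primary structure is the cantilever fixed at A.
Free-end deflection of the primary structure under the applied loading (downward +):
  UDL 19.5: wL⁴/(8EI) = 50544/EI
  point load 152 at a = 8.4: Pa²(3L − a)/(6EI) = 49336/EI
  point load 32.4 at a = 4: Pa²(3L − a)/(6EI) = 2765/EI
  δ_0 = 102644/EI
Flexibility coefficient — unit upward force at B: δ_{BB} = L³/(3EI) = 576/EI.
The prop prevents deflection at B: R_B = δ_0/δ_{BB} = 102644/576 = 178.2 kN.

R_B = 178.2 kN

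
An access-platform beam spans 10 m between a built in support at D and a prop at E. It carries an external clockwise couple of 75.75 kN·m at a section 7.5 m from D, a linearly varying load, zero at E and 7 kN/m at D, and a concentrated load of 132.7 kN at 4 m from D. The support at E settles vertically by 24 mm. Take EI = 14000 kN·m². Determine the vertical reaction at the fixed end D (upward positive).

R_D = 123.5 kN

Take the reaction at E as the redundant and release it; the primary structure is a cantilever fixed at D.
Primary-structure tip deflection at E by superposition:
  clockwise couple 75.75 at a = 7.5: M₀a(2L − a)/(2EI) = 3551/EI
  triangular load, peak 7 at the fixed end: w₀L⁴/(30EI) = 2333/EI
  point load 132.7 at a = 4: Pa²(3L − a)/(6EI) = 9201/EI
  δ_0 = 15085/EI
Tip deflection under a unit load at E: L³/(3EI) = 333.3/EI.
With EI = 14000 kN·m²: δ_0 = 1.0775 m and δ_{EE} = 0.02381 m/kN.
Compatibility — the beam at E must follow the support down by 0.024 m: δ_0 − R_E·δ_{EE} = 0.024, so R_E = (1.0775 − 0.024)/0.02381 = 44.25 kN.
Vertical equilibrium: R_D = ΣP − R_E = 167.7 − 44.25 = 123.5 kN.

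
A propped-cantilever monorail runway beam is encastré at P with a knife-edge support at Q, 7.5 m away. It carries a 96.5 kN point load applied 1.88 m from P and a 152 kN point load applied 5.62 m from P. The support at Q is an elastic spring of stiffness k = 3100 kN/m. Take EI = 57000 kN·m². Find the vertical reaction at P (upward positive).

R_P = 156.2 kN

Remove the prop at Q; the released (primary) structure is a cantilever built in at P.
Deflection at Q on the released cantilever, summing each load's contribution:
  point load 96.5 at a = 1.88: Pa²(3L − a)/(6EI) = 1172/EI
  point load 152 at a = 5.62: Pa²(3L − a)/(6EI) = 13506/EI
  δ_0 = 14678/EI
Tip deflection under a unit load at Q: L³/(3EI) = 140.6/EI.
With EI = 57000 kN·m²: δ_0 = 0.25752 m and δ_{QQ} = 0.002467 m/kN.
Compatibility — the spring shortens by R_Q/k under the reaction it provides: δ_0 − R_Q·δ_{QQ} = R_Q/k. With 1/k = 0.000323 m/kN, R_Q = δ_0 / (δ_{QQ} + 1/k) = 0.25752 / (0.002467 + 0.000323) = 92.31 kN.
Vertical equilibrium: R_P = ΣP − R_Q = 248.5 − 92.31 = 156.2 kN.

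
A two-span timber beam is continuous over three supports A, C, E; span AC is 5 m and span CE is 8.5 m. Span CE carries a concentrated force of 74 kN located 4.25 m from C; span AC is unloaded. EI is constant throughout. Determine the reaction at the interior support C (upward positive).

Take M_C as the redundant. Released structure: two simple spans AC and CE with a hinge at C.
Discontinuity in slope at C on the released structure — sum the simple-span end rotations:
  span CE: point load 74 at a = 4.25: Pab(L + b)/(6LEI) = 334.2/EI
  relative rotation θ_0 = (0 + 334.2)/EI = 334.2/EI
A unit hogging moment at C produces rotation L₁/(3EI) + L₂/(3EI) = 4.5/EI.
Slope continuity at C: θ_0 = M_C·4.5/EI, so M_C = 334.2/4.5 = 74.26 kN·m (hogging).
Span AC, ΣM about A with M_C applied at C: R_C^{AC}·5 = 0 + 74.26, so R_C^{AC} = 14.85 kN and R_A = 0 − 14.85 = -14.85 kN.
Span CE, ΣM about E: R_C^{CE}·8.5 = 314.5 + 74.26, so R_C^{CE} = 45.74 kN and R_E = 74 − 45.74 = 28.26 kN.
R_C = 14.85 + 45.74 = 60.59 kN.

R_C = 60.59 kN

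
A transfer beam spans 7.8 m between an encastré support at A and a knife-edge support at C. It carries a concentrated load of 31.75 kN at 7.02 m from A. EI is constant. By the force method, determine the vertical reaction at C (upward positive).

Release the roller at C. Primary structure: cantilever fixed at A.
Deflection at C on the released cantilever, summing each load's contribution:
  point load 31.75 at a = 7.02: Pa²(3L − a)/(6EI) = 4272/EI
Tip deflection under a unit load at C: L³/(3EI) = 158.2/EI.
Compatibility at C: δ_0 − R_C·δ_{CC} = 0, so R_C = 4272/158.2 = 27 kN.

R_C = 27 kN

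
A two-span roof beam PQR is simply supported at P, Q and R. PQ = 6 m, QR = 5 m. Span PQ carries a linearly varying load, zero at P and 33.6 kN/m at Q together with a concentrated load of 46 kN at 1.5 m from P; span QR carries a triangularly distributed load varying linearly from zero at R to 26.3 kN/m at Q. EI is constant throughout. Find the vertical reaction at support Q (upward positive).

R_Q = 152.4 kN

Take M_Q as the redundant. Released structure: two simple spans PQ and QR with a hinge at Q.
End slopes at the hinge Q, treating each span as simply supported:
  span PQ: triangular load, peak 33.6: w₀L³/(45EI) = 161.3/EI
  span PQ: point load 46 at a = 1.5: Pab(L + a)/(6LEI) = 64.69/EI
  span QR: triangular load, peak 26.3: w₀L³/(45EI) = 73.06/EI
  relative rotation θ_0 = (226 + 73.06)/EI = 299/EI
A unit hogging moment at Q produces rotation L₁/(3EI) + L₂/(3EI) = 3.667/EI.
Compatibility: M_Q·(L₁+L₂)/(3EI) = θ_0, giving M_Q = 81.55 kN·m (hogging).
Span PQ, ΣM about P with M_Q applied at Q: R_Q^{PQ}·6 = 472.2 + 81.55, so R_Q^{PQ} = 92.29 kN and R_P = 146.8 − 92.29 = 54.51 kN.
Span QR, ΣM about R: R_Q^{QR}·5 = 219.2 + 81.55, so R_Q^{QR} = 60.14 kN and R_R = 65.75 − 60.14 = 5.606 kN.
R_Q = 92.29 + 60.14 = 152.4 kN.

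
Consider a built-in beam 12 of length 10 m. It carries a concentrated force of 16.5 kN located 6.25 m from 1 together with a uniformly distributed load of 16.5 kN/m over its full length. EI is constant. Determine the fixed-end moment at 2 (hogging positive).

M_2 = 161.7 kN·m

Take the two fixed-end moments M_1, M_2 as redundants; the released structure is the simple span 12.
Simple-span end rotations at 1 and 2 under the given loads:
  at 1: point load 16.5 at a = 6.25: Pab(L + b)/(6LEI) = 88.62/EI
  at 2: point load 16.5 at a = 6.25: Pab(L + a)/(6LEI) = 104.7/EI
  at 1: UDL 16.5: wL³/(24EI) = 687.5/EI
  at 2: UDL 16.5: wL³/(24EI) = 687.5/EI
  θ_10 = 776.1/EI,  θ_20 = 792.2/EI
Flexibility coefficients: a unit moment at one end gives L/(3EI) there and L/(6EI) at the far end, so f₁₁ = f₂₂ = 3.333/EI and f₁₂ = f₂₁ = 1.667/EI.
Compatibility — zero rotation at each built-in end:
  3.333 M_1 + 1.667 M_2 = 776.1
  1.667 M_1 + 3.333 M_2 = 792.2
Solving the pair gives M_1 = 152 kN·m and M_2 = 161.7 kN·m (hogging).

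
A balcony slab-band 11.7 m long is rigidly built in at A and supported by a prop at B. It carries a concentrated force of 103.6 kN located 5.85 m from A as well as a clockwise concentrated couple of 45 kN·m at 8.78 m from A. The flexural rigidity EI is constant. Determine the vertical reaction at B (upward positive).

R_B = 37.78 kN

Remove the prop at B; the released (primary) structure is a cantilever built in at A.
Primary-structure tip deflection at B by superposition:
  point load 103.6 at a = 5.85: Pa²(3L − a)/(6EI) = 17284/EI
  clockwise couple 45 at a = 8.78: M₀a(2L − a)/(2EI) = 2888/EI
  δ_0 = 20172/EI
Tip deflection under a unit load at B: L³/(3EI) = 533.9/EI.
Compatibility at B: δ_0 − R_B·δ_{BB} = 0, so R_B = 20172/533.9 = 37.78 kN.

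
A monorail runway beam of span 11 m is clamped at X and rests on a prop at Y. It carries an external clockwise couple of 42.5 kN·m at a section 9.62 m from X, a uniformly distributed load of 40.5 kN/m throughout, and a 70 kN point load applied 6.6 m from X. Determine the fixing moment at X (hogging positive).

M_X = 721.7 kN·m

Remove the prop at Y; the released (primary) structure is a cantilever built in at X.
Downward deflection at the released point Y due to the loads:
  clockwise couple 42.5 at a = 9.62: M₀a(2L − a)/(2EI) = 2531/EI
  UDL 40.5: wL⁴/(8EI) = 74120/EI
  point load 70 at a = 6.6: Pa²(3L − a)/(6EI) = 13416/EI
  δ_0 = 90067/EI
Flexibility coefficient — unit upward force at Y: δ_{YY} = L³/(3EI) = 443.7/EI.
The prop prevents deflection at Y: R_Y = δ_0/δ_{YY} = 90067/443.7 = 203 kN.
Moment equilibrium about X: M_X = Σ(load moments about X) − R_Y·L = 2955 − 203×11 = 721.7 kN·m.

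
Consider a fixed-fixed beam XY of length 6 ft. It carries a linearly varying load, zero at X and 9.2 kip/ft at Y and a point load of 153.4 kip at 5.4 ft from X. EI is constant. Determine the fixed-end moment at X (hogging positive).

M_X = 19.32 kip·ft

Release both end moments; the primary structure is a simply-supported span XY with redundants M_X and M_Y.
On the primary (simply-supported) span, the end slopes from the loading are:
  at X: triangular load, peak 9.2: 7w₀L³/(360EI) = 38.64/EI
  at Y: triangular load, peak 9.2: w₀L³/(45EI) = 44.16/EI
  at X: point load 153.4 at a = 5.4: Pab(L + b)/(6LEI) = 91.12/EI
  at Y: point load 153.4 at a = 5.4: Pab(L + a)/(6LEI) = 157.4/EI
  θ_X0 = 129.8/EI,  θ_Y0 = 201.5/EI
Flexibility coefficients: a unit moment at one end gives L/(3EI) there and L/(6EI) at the far end, so f₁₁ = f₂₂ = 2/EI and f₁₂ = f₂₁ = 1/EI.
Compatibility — zero rotation at each built-in end:
  2 M_X + 1 M_Y = 129.8
  1 M_X + 2 M_Y = 201.5
Solving the pair gives M_X = 19.32 kip·ft and M_Y = 91.11 kip·ft (hogging).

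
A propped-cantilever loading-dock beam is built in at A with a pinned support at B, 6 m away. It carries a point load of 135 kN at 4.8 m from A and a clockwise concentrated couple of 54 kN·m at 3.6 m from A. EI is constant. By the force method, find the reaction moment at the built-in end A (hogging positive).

Take the reaction at B as the redundant and release it; the primary structure is a cantilever fixed at A.
Free-end deflection of the primary structure under the applied loading (downward +):
  point load 135 at a = 4.8: Pa²(3L − a)/(6EI) = 6843/EI
  clockwise couple 54 at a = 3.6: M₀a(2L − a)/(2EI) = 816.5/EI
  δ_0 = 7659/EI
Flexibility coefficient — unit upward force at B: δ_{BB} = L³/(3EI) = 72/EI.
The prop prevents deflection at B: R_B = δ_0/δ_{BB} = 7659/72 = 106.4 kN.
Moment equilibrium about A: M_A = Σ(load moments about A) − R_B·L = 702 − 106.4×6 = 63.72 kN·m.

M_A = 63.72 kN·m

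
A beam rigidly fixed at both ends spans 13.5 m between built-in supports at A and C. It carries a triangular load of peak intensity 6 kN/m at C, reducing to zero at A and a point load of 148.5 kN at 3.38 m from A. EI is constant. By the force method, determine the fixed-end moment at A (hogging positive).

M_A = 318.5 kN·m

Release both end moments; the primary structure is a simply-supported span AC with redundants M_A and M_C.
On the primary (simply-supported) span, the end slopes from the loading are:
  at A: triangular load, peak 6: 7w₀L³/(360EI) = 287/EI
  at C: triangular load, peak 6: w₀L³/(45EI) = 328.1/EI
  at A: point load 148.5 at a = 3.38: Pab(L + b)/(6LEI) = 1481/EI
  at C: point load 148.5 at a = 3.38: Pab(L + a)/(6LEI) = 1059/EI
  θ_A0 = 1768/EI,  θ_C0 = 1387/EI
Flexibility coefficients: a unit moment at one end gives L/(3EI) there and L/(6EI) at the far end, so f₁₁ = f₂₂ = 4.5/EI and f₁₂ = f₂₁ = 2.25/EI.
Compatibility — zero rotation at each built-in end:
  4.5 M_A + 2.25 M_C = 1768
  2.25 M_A + 4.5 M_C = 1387
Solving the pair gives M_A = 318.5 kN·m and M_C = 148.9 kN·m (hogging).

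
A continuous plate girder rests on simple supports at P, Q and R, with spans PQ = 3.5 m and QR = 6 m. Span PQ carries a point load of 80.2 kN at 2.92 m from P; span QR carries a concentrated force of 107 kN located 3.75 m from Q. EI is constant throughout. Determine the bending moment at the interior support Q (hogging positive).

Take M_Q as the redundant. Released structure: two simple spans PQ and QR with a hinge at Q.
End slopes at the hinge Q, treating each span as simply supported:
  span PQ: point load 80.2 at a = 2.92: Pab(L + a)/(6LEI) = 41.52/EI
  span QR: point load 107 at a = 3.75: Pab(L + b)/(6LEI) = 206.9/EI
  relative rotation θ_0 = (41.52 + 206.9)/EI = 248.4/EI
A unit hogging moment at Q produces rotation L₁/(3EI) + L₂/(3EI) = 3.167/EI.
Compatibility: M_Q·(L₁+L₂)/(3EI) = θ_0, giving M_Q = 78.45 kN·m (hogging).

M_Q = 78.45 kN·m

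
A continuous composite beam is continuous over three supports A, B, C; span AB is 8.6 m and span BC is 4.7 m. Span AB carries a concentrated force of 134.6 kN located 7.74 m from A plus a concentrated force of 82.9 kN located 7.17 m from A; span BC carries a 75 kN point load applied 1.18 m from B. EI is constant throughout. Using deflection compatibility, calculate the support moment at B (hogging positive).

M_B = 143.1 kN·m

Insert a hinge at B; M_B is the redundant, and each span becomes simply supported.
Discontinuity in slope at B on the released structure — sum the simple-span end rotations:
  span AB: point load 134.6 at a = 7.74: Pab(L + a)/(6LEI) = 283.7/EI
  span AB: point load 82.9 at a = 7.17: Pab(L + a)/(6LEI) = 259.8/EI
  span BC: point load 75 at a = 1.18: Pab(L + b)/(6LEI) = 90.8/EI
  relative rotation θ_0 = (543.5 + 90.8)/EI = 634.3/EI
A unit hogging moment at B produces rotation L₁/(3EI) + L₂/(3EI) = 4.433/EI.
Slope continuity at B: θ_0 = M_B·4.433/EI, so M_B = 634.3/4.433 = 143.1 kN·m (hogging).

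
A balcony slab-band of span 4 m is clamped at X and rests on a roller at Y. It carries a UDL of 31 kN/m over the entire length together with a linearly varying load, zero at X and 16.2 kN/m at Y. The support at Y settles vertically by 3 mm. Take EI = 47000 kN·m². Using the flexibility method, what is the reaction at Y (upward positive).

R_Y = 57.71 kN

Choose R_Y as the redundant. The primary structure is the cantilever fixed at X.
Deflection at Y on the released cantilever, summing each load's contribution:
  UDL 31: wL⁴/(8EI) = 992/EI
  triangular load, peak 16.2 at the free end: 11w₀L⁴/(120EI) = 380.2/EI
  δ_0 = 1372/EI
Tip deflection under a unit load at Y: L³/(3EI) = 21.33/EI.
With EI = 47000 kN·m²: δ_0 = 0.029195 m and δ_{YY} = 0.000454 m/kN.
Compatibility — the beam at Y must follow the support down by 0.003 m: δ_0 − R_Y·δ_{YY} = 0.003, so R_Y = (0.029195 − 0.003)/0.000454 = 57.71 kN.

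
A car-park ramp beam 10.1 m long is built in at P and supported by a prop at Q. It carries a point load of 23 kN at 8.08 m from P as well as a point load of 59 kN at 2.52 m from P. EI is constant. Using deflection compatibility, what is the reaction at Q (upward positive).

Remove the prop at Q; the released (primary) structure is a cantilever built in at P.
Primary-structure tip deflection at Q by superposition:
  point load 23 at a = 8.08: Pa²(3L − a)/(6EI) = 5561/EI
  point load 59 at a = 2.52: Pa²(3L − a)/(6EI) = 1735/EI
  δ_0 = 7296/EI
Flexibility coefficient — unit upward force at Q: δ_{QQ} = L³/(3EI) = 343.4/EI.
The prop prevents deflection at Q: R_Q = δ_0/δ_{QQ} = 7296/343.4 = 21.24 kN.

R_Q = 21.24 kN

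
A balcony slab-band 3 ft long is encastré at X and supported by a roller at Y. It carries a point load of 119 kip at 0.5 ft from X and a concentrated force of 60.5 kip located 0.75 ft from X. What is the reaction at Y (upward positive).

R_Y = 9.882 kip

Release the roller at Y. Primary structure: cantilever fixed at X.
Downward deflection at the released point Y due to the loads:
  point load 119 at a = 0.5: Pa²(3L − a)/(6EI) = 42.15/EI
  point load 60.5 at a = 0.75: Pa²(3L − a)/(6EI) = 46.79/EI
  δ_0 = 88.94/EI
Flexibility coefficient — unit upward force at Y: δ_{YY} = L³/(3EI) = 9/EI.
The prop prevents deflection at Y: R_Y = δ_0/δ_{YY} = 88.94/9 = 9.882 kip.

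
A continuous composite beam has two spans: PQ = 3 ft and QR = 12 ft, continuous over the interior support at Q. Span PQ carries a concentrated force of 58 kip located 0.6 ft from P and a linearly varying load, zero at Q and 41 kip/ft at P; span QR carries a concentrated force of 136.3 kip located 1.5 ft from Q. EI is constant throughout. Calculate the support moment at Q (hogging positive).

M_Q = 141.8 kip·ft

Release continuity at Q by inserting a hinge; the redundant is the internal moment M_Q. The primary structure is two simply-supported spans PQ and QR.
End slopes at the hinge Q, treating each span as simply supported:
  span PQ: point load 58 at a = 0.6: Pab(L + a)/(6LEI) = 16.7/EI
  span PQ: triangular load, peak 41: 7w₀L³/(360EI) = 21.52/EI
  span QR: point load 136.3 at a = 1.5: Pab(L + b)/(6LEI) = 670.9/EI
  relative rotation θ_0 = (38.23 + 670.9)/EI = 709.1/EI
A unit hogging moment at Q produces rotation L₁/(3EI) + L₂/(3EI) = 5/EI.
Compatibility: M_Q·(L₁+L₂)/(3EI) = θ_0, giving M_Q = 141.8 kip·ft (hogging).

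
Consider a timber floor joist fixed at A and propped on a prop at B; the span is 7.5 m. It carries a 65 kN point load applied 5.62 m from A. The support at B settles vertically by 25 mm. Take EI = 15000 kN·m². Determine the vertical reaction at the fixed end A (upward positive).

R_A = 26.59 kN

Release the roller at B. Primary structure: cantilever fixed at A.
Primary-structure tip deflection at B by superposition:
  point load 65 at a = 5.62: Pa²(3L − a)/(6EI) = 5776/EI
Tip deflection under a unit load at B: L³/(3EI) = 140.6/EI.
With EI = 15000 kN·m²: δ_0 = 0.38505 m and δ_{BB} = 0.009375 m/kN.
Compatibility — the beam at B must follow the support down by 0.025 m: δ_0 − R_B·δ_{BB} = 0.025, so R_B = (0.38505 − 0.025)/0.009375 = 38.41 kN.
Vertical equilibrium: R_A = ΣP − R_B = 65 − 38.41 = 26.59 kN.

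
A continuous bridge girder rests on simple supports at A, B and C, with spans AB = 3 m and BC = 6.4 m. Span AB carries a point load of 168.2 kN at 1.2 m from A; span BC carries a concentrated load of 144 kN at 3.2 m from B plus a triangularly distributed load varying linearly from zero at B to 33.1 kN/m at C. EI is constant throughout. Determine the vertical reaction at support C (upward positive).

R_C = 111.6 kN

Insert a hinge at B; M_B is the redundant, and each span becomes simply supported.
Rotations at B on the released spans (each span's end-slope, ×1/EI):
  span AB: point load 168.2 at a = 1.2: Pab(L + a)/(6LEI) = 84.77/EI
  span BC: point load 144 at a = 3.2: Pab(L + b)/(6LEI) = 368.6/EI
  span BC: triangular load, peak 33.1: 7w₀L³/(360EI) = 168.7/EI
  relative rotation θ_0 = (84.77 + 537.4)/EI = 622.1/EI
A unit hogging moment at B produces rotation L₁/(3EI) + L₂/(3EI) = 3.133/EI.
Slope continuity at B: θ_0 = M_B·3.133/EI, so M_B = 622.1/3.133 = 198.6 kN·m (hogging).
Span BC, ΣM about C: R_B^{BC}·6.4 = 686.8 + 198.6, so R_B^{BC} = 138.3 kN and R_C = 249.9 − 138.3 = 111.6 kN.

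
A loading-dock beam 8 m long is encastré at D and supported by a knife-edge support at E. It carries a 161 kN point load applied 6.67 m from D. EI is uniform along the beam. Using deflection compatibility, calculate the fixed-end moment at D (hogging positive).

Take the reaction at E as the redundant and release it; the primary structure is a cantilever fixed at D.
Primary-structure tip deflection at E by superposition:
  point load 161 at a = 6.67: Pa²(3L − a)/(6EI) = 20688/EI
Flexibility coefficient — unit upward force at E: δ_{EE} = L³/(3EI) = 170.7/EI.
Compatibility at E: δ_0 − R_E·δ_{EE} = 0, so R_E = 20688/170.7 = 121.2 kN.
Moment equilibrium about D: M_D = Σ(load moments about D) − R_E·L = 1074 − 121.2×8 = 104.1 kN·m.

M_D = 104.1 kN·m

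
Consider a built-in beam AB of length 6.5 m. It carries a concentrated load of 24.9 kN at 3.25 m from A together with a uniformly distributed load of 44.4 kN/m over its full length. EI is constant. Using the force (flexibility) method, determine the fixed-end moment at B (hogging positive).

M_B = 176.6 kN·m

Take the two fixed-end moments M_A, M_B as redundants; the released structure is the simple span AB.
Simple-span end rotations at A and B under the given loads:
  at A: point load 24.9 at a = 3.25: Pab(L + b)/(6LEI) = 65.75/EI
  at B: point load 24.9 at a = 3.25: Pab(L + a)/(6LEI) = 65.75/EI
  at A: UDL 44.4: wL³/(24EI) = 508.1/EI
  at B: UDL 44.4: wL³/(24EI) = 508.1/EI
  θ_A0 = 573.8/EI,  θ_B0 = 573.8/EI
Flexibility coefficients: a unit moment at one end gives L/(3EI) there and L/(6EI) at the far end, so f₁₁ = f₂₂ = 2.167/EI and f₁₂ = f₂₁ = 1.083/EI.
Compatibility — zero rotation at each built-in end:
  2.167 M_A + 1.083 M_B = 573.8
  1.083 M_A + 2.167 M_B = 573.8
Solving the pair gives M_A = 176.6 kN·m and M_B = 176.6 kN·m (hogging).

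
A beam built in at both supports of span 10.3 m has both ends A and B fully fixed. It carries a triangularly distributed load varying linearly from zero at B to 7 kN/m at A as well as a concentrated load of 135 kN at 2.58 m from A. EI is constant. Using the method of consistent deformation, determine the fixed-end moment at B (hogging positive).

Release both end moments; the primary structure is a simply-supported span AB with redundants M_A and M_B.
Simple-span end rotations at A and B under the given loads:
  at A: triangular load, peak 7: w₀L³/(45EI) = 170/EI
  at B: triangular load, peak 7: 7w₀L³/(360EI) = 148.7/EI
  at A: point load 135 at a = 2.58: Pab(L + b)/(6LEI) = 784/EI
  at B: point load 135 at a = 2.58: Pab(L + a)/(6LEI) = 560.4/EI
  θ_A0 = 954/EI,  θ_B0 = 709.1/EI
Flexibility coefficients: a unit moment at one end gives L/(3EI) there and L/(6EI) at the far end, so f₁₁ = f₂₂ = 3.433/EI and f₁₂ = f₂₁ = 1.717/EI.
Compatibility — zero rotation at each built-in end:
  3.433 M_A + 1.717 M_B = 954
  1.717 M_A + 3.433 M_B = 709.1
Solving the pair gives M_A = 232.8 kN·m and M_B = 90.15 kN·m (hogging).

M_B = 90.15 kN·m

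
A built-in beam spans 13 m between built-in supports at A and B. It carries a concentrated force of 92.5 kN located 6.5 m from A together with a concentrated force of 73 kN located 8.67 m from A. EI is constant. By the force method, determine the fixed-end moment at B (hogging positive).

M_B = 290.9 kN·m

Release both end moments; the primary structure is a simply-supported span AB with redundants M_A and M_B.
On the primary (simply-supported) span, the end slopes from the loading are:
  at A: point load 92.5 at a = 6.5: Pab(L + b)/(6LEI) = 977/EI
  at B: point load 92.5 at a = 6.5: Pab(L + a)/(6LEI) = 977/EI
  at A: point load 73 at a = 8.67: Pab(L + b)/(6LEI) = 608.9/EI
  at B: point load 73 at a = 8.67: Pab(L + a)/(6LEI) = 761.4/EI
  θ_A0 = 1586/EI,  θ_B0 = 1738/EI
Flexibility coefficients: a unit moment at one end gives L/(3EI) there and L/(6EI) at the far end, so f₁₁ = f₂₂ = 4.333/EI and f₁₂ = f₂₁ = 2.167/EI.
Compatibility — zero rotation at each built-in end:
  4.333 M_A + 2.167 M_B = 1586
  2.167 M_A + 4.333 M_B = 1738
Solving the pair gives M_A = 220.5 kN·m and M_B = 290.9 kN·m (hogging).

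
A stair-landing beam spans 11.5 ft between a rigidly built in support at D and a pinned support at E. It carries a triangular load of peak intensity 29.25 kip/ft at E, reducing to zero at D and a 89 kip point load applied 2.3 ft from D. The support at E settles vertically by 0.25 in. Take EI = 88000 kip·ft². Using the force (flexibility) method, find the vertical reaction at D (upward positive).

R_D = 163.3 kip

Choose R_E as the redundant. The primary structure is the cantilever fixed at D.
Downward deflection at the released point E due to the loads:
  triangular load, peak 29.25 at the free end: 11w₀L⁴/(120EI) = 46895/EI
  point load 89 at a = 2.3: Pa²(3L − a)/(6EI) = 2527/EI
  δ_0 = 49422/EI
Flexibility coefficient — unit upward force at E: δ_{EE} = L³/(3EI) = 507/EI.
With EI = 88000 kip·ft²: δ_0 = 0.56161 ft and δ_{EE} = 0.005761 ft/kip.
Compatibility — the beam at E must follow the support down by 0.02083 ft: δ_0 − R_E·δ_{EE} = 0.02083, so R_E = (0.56161 − 0.02083)/0.005761 = 93.87 kip.
Vertical equilibrium: R_D = ΣP − R_E = 257.2 − 93.87 = 163.3 kip.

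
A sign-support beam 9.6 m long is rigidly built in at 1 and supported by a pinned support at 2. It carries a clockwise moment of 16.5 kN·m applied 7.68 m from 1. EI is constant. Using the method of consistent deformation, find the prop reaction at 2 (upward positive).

R_2 = 2.475 kN

Release the roller at 2. Primary structure: cantilever fixed at 1.
Deflection at 2 on the released cantilever, summing each load's contribution:
  clockwise couple 16.5 at a = 7.68: M₀a(2L − a)/(2EI) = 729.9/EI
Flexibility coefficient — unit upward force at 2: δ_{22} = L³/(3EI) = 294.9/EI.
The prop prevents deflection at 2: R_2 = δ_0/δ_{22} = 729.9/294.9 = 2.475 kN.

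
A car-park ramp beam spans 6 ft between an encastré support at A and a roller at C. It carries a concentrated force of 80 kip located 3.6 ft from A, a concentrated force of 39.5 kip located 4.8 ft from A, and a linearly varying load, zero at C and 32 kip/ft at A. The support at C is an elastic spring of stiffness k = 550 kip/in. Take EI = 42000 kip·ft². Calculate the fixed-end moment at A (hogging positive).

M_A = 219.9 kip·ft

Remove the prop at C; the released (primary) structure is a cantilever built in at A.
Downward deflection at the released point C due to the loads:
  point load 80 at a = 3.6: Pa²(3L − a)/(6EI) = 2488/EI
  point load 39.5 at a = 4.8: Pa²(3L − a)/(6EI) = 2002/EI
  triangular load, peak 32 at the fixed end: w₀L⁴/(30EI) = 1382/EI
  δ_0 = 5873/EI
Tip deflection under a unit load at C: L³/(3EI) = 72/EI.
With EI = 42000 kip·ft²: δ_0 = 0.13983 ft and δ_{CC} = 0.001714 ft/kip.
Compatibility — the spring shortens by R_C/k under the reaction it provides: δ_0 − R_C·δ_{CC} = R_C/k. With 1/k = 1/(550×12) ft/kip = 0.000152 ft/kip, R_C = δ_0 / (δ_{CC} + 1/k) = 0.13983 / (0.001714 + 0.000152) = 74.94 kip.
Moment equilibrium about A: M_A = Σ(load moments about A) − R_C·L = 669.6 − 74.94×6 = 219.9 kip·ft.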